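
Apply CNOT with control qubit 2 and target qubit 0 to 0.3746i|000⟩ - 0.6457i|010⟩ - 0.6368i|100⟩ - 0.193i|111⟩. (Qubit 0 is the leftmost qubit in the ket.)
0.3746i|000⟩ - 0.6457i|010⟩ - 0.193i|011⟩ - 0.6368i|100⟩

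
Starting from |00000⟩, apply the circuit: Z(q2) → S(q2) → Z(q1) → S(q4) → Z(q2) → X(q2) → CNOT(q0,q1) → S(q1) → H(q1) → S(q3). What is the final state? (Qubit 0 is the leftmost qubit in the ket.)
1/√2|00100⟩ + 1/√2|01100⟩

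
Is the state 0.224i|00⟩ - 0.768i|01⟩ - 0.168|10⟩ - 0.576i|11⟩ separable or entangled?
Entangled

Writing the state as a|00⟩ + b|01⟩ + c|10⟩ + d|11⟩, it is a product state iff ad − bc = 0.
Here (a, b, c, d) = (0.224i, -0.768i, -0.168, -0.576i): ad − bc = (0.224i)(-0.576i) − (-0.768i)(-0.168) = (0.129 - 0.129i) ≠ 0, so the state is entangled.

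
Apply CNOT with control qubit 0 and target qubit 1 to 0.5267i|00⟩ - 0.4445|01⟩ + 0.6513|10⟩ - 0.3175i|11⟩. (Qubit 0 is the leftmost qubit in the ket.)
0.5267i|00⟩ - 0.4445|01⟩ - 0.3175i|10⟩ + 0.6513|11⟩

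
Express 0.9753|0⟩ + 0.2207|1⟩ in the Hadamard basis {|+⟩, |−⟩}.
0.8457|+⟩ + 0.5336|−⟩

With |ψ⟩ = α|0⟩ + β|1⟩, the Hadamard-basis coefficients are ⟨+|ψ⟩ = (α + β)/√2 and ⟨−|ψ⟩ = (α − β)/√2.
Here α = 0.9753, β = 0.2207: (α + β)/√2 = 0.8457, (α − β)/√2 = 0.5336.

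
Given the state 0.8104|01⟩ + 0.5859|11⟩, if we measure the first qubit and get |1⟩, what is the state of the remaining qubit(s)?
|1⟩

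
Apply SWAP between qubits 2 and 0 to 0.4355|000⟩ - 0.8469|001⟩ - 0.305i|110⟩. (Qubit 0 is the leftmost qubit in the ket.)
0.4355|000⟩ - 0.305i|011⟩ - 0.8469|100⟩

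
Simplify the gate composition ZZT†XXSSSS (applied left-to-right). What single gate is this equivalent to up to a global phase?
T†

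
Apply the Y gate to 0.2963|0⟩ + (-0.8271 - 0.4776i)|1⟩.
(-0.4776 + 0.8271i)|0⟩ + 0.2963i|1⟩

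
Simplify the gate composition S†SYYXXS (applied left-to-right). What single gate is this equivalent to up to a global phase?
S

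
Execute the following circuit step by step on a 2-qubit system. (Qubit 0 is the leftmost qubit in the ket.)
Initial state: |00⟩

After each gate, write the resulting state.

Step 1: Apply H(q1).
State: 1/√2|00⟩ + 1/√2|01⟩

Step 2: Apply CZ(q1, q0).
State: 1/√2|00⟩ + 1/√2|01⟩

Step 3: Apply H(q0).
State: 1/2|00⟩ + 1/2|01⟩ + 1/2|10⟩ + 1/2|11⟩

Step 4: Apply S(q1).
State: 1/2|00⟩ + (1/2)i|01⟩ + 1/2|10⟩ + (1/2)i|11⟩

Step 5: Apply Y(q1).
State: 1/2|00⟩ + (1/2)i|01⟩ + 1/2|10⟩ + (1/2)i|11⟩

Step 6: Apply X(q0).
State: 1/2|00⟩ + (1/2)i|01⟩ + 1/2|10⟩ + (1/2)i|11⟩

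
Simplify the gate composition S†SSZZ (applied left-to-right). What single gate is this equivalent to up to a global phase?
S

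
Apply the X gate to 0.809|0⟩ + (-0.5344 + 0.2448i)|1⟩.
(-0.5344 + 0.2448i)|0⟩ + 0.809|1⟩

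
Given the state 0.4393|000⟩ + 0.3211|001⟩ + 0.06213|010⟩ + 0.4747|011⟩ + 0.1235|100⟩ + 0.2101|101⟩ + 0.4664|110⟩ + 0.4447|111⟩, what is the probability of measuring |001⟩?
0.1031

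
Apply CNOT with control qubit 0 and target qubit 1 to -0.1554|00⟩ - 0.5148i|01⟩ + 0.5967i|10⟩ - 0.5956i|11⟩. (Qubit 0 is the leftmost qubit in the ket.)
-0.1554|00⟩ - 0.5148i|01⟩ - 0.5956i|10⟩ + 0.5967i|11⟩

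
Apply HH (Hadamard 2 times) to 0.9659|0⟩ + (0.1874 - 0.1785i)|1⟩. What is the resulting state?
0.9659|0⟩ + (0.1874 - 0.1785i)|1⟩

H² = I, so an even number of Hadamards cancels: H^2 = I and the state is unchanged.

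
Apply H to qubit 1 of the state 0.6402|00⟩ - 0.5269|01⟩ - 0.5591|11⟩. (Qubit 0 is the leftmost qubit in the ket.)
0.08012|00⟩ + 0.8253|01⟩ - 0.3953|10⟩ + 0.3953|11⟩

H on qubit 1 mixes each pair of kets that differ only in qubit 1: amplitudes (a, b) of (|…0…⟩, |…1…⟩) become ((a + b)/√2, (a − b)/√2). Kets absent from the input have amplitude 0.
(|00⟩, |01⟩): (a, b) = (0.6402, -0.5269) → (0.08012, 0.8253)
(|10⟩, |11⟩): (a, b) = (0, -0.5591) → (-0.3953, 0.3953)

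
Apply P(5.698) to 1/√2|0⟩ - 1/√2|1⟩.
1/√2|0⟩ + (-0.5895 + 0.3906i)|1⟩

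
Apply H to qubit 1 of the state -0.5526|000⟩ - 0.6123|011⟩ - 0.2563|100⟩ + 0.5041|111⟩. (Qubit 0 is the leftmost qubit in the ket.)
-0.3907|000⟩ - 0.433|001⟩ - 0.3907|010⟩ + 0.433|011⟩ - 0.1812|100⟩ + 0.3565|101⟩ - 0.1812|110⟩ - 0.3565|111⟩

H on qubit 1 mixes each pair of kets that differ only in qubit 1: amplitudes (a, b) of (|…0…⟩, |…1…⟩) become ((a + b)/√2, (a − b)/√2). Kets absent from the input have amplitude 0.
(|000⟩, |010⟩): (a, b) = (-0.5526, 0) → (-0.3907, -0.3907)
(|001⟩, |011⟩): (a, b) = (0, -0.6123) → (-0.433, 0.433)
(|100⟩, |110⟩): (a, b) = (-0.2563, 0) → (-0.1812, -0.1812)
(|101⟩, |111⟩): (a, b) = (0, 0.5041) → (0.3565, -0.3565)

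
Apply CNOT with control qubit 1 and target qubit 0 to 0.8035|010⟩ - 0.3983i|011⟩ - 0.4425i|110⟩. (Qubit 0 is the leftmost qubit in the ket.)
-0.4425i|010⟩ + 0.8035|110⟩ - 0.3983i|111⟩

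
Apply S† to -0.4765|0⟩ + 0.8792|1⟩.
-0.4765|0⟩ - 0.8792i|1⟩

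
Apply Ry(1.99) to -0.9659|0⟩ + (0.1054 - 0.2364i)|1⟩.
(-0.6143 + 0.1983i)|0⟩ + (-0.7528 - 0.1287i)|1⟩

Ry(1.99) = [[cos(θ/2), −sin(θ/2)], [sin(θ/2), cos(θ/2)]]; θ = 1.99, cos(θ/2) ≈ 0.544503, sin(θ/2) ≈ 0.838759.
With a = amp(|0⟩) = -0.9659 and b = amp(|1⟩) = (0.1054 - 0.2364i):
new amp(|0⟩) = (0.544503)·a + (-0.838759)·b = (-0.6143 + 0.1983i)
new amp(|1⟩) = (0.838759)·a + (0.544503)·b = (-0.7528 - 0.1287i)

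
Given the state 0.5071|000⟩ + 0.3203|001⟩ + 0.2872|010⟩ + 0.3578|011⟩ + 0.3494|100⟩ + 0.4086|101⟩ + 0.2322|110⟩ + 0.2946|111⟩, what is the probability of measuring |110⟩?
0.05392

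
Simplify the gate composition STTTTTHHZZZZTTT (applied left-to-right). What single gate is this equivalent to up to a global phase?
S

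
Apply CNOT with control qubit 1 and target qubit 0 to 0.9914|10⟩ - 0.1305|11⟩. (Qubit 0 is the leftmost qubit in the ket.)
-0.1305|01⟩ + 0.9914|10⟩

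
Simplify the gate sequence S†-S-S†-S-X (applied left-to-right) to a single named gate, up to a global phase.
X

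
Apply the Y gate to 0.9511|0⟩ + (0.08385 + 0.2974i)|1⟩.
(0.2974 - 0.08385i)|0⟩ + 0.9511i|1⟩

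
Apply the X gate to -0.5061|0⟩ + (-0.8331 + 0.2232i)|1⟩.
(-0.8331 + 0.2232i)|0⟩ - 0.5061|1⟩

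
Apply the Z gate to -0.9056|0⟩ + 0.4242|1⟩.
-0.9056|0⟩ - 0.4242|1⟩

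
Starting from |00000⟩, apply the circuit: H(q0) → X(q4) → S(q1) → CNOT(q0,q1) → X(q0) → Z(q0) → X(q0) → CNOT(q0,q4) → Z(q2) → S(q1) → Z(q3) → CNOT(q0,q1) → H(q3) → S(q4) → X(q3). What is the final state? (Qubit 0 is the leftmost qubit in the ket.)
-(1/2)i|00001⟩ - (1/2)i|00011⟩ + (1/2)i|10000⟩ + (1/2)i|10010⟩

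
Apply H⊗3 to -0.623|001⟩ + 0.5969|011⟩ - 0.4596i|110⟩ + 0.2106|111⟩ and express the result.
(0.06523 - 0.1625i)|000⟩ + (-0.06523 - 0.1625i)|001⟩ + (-0.5058 + 0.1625i)|010⟩ + (0.5058 + 0.1625i)|011⟩ + (-0.08369 + 0.1625i)|100⟩ + (0.08369 + 0.1625i)|101⟩ + (-0.3568 - 0.1625i)|110⟩ + (0.3568 - 0.1625i)|111⟩

H⊗3 gives amp(|y⟩) = (1/2√2) Σ_x (−1)^(x·y) amp(|x⟩), where x·y is the number of positions in which both x and y have a 1.
|000⟩: (-0.623 + 0.5969 - 0.4596i + 0.2106)/(2√2) = (0.06523 - 0.1625i)
|001⟩: (0.623 - 0.5969 - 0.4596i - 0.2106)/(2√2) = (-0.06523 - 0.1625i)
|010⟩: (-0.623 - 0.5969 + 0.4596i - 0.2106)/(2√2) = (-0.5058 + 0.1625i)
|011⟩: (0.623 + 0.5969 + 0.4596i + 0.2106)/(2√2) = (0.5058 + 0.1625i)
|100⟩: (-0.623 + 0.5969 + 0.4596i - 0.2106)/(2√2) = (-0.08369 + 0.1625i)
|101⟩: (0.623 - 0.5969 + 0.4596i + 0.2106)/(2√2) = (0.08369 + 0.1625i)
|110⟩: (-0.623 - 0.5969 - 0.4596i + 0.2106)/(2√2) = (-0.3568 - 0.1625i)
|111⟩: (0.623 + 0.5969 - 0.4596i - 0.2106)/(2√2) = (0.3568 - 0.1625i)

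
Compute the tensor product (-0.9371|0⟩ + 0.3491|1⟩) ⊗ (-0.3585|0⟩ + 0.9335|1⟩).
0.336|00⟩ - 0.8748|01⟩ - 0.1252|10⟩ + 0.3259|11⟩

amp(|b₁b₂…⟩) = product of the factor amplitudes for bits b₁, b₂, …; only kets whose every factor amplitude is nonzero survive.
|00⟩: (-0.9371)(-0.3585) = 0.336
|01⟩: (-0.9371)(0.9335) = -0.8748
|10⟩: (0.3491)(-0.3585) = -0.1252
|11⟩: (0.3491)(0.9335) = 0.3259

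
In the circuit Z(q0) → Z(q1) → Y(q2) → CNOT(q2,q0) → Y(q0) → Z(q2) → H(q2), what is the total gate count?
7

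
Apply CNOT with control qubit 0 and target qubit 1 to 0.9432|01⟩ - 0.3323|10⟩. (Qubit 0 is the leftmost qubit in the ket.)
0.9432|01⟩ - 0.3323|11⟩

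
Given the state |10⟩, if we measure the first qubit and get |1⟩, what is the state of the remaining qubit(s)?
|0⟩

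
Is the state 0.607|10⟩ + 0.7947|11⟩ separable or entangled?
Separable

Writing the state as a|00⟩ + b|01⟩ + c|10⟩ + d|11⟩, it is a product state iff ad − bc = 0.
Here (a, b, c, d) = (0, 0, 0.607, 0.7947): ad − bc = (0)(0.7947) − (0)(0.607) = 0, so the state is separable.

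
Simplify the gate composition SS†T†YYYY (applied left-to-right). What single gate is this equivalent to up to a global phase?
T†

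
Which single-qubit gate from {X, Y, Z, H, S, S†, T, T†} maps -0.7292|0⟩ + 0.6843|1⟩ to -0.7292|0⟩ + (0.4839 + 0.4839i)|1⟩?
T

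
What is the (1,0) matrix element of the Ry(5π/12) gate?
0.6088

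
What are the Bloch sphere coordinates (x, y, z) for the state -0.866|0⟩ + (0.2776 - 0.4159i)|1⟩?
(-0.4808, 0.7203, 0.4999)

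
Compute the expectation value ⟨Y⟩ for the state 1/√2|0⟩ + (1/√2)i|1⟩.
1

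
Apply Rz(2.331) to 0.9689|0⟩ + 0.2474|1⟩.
(0.382 - 0.8904i)|0⟩ + (0.09755 + 0.2274i)|1⟩

Rz(2.331) = [[e^(−iθ/2), 0], [0, e^(iθ/2)]] with e^(±iθ/2) = cos(θ/2) ± i·sin(θ/2); θ = 2.331, cos(θ/2) ≈ 0.394291, sin(θ/2) ≈ 0.918986.
With a = amp(|0⟩) = 0.9689 and b = amp(|1⟩) = 0.2474:
new amp(|0⟩) = (0.394291 - 0.918986i)·a = (0.382 - 0.8904i)
new amp(|1⟩) = (0.394291 + 0.918986i)·b = (0.09755 + 0.2274i)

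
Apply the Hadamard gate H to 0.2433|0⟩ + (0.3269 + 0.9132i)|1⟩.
(0.4032 + 0.6457i)|0⟩ + (-0.05911 - 0.6457i)|1⟩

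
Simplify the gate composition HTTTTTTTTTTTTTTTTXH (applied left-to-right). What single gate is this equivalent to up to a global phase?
Z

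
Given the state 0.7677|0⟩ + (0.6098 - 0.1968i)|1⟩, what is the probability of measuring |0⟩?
0.5894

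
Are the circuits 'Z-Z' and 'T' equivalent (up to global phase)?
No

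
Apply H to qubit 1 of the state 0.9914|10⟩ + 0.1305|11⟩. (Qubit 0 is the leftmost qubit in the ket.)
0.7933|10⟩ + 0.6087|11⟩

H on qubit 1 mixes each pair of kets that differ only in qubit 1: amplitudes (a, b) of (|…0…⟩, |…1…⟩) become ((a + b)/√2, (a − b)/√2). Kets absent from the input have amplitude 0.
(|10⟩, |11⟩): (a, b) = (0.9914, 0.1305) → (0.7933, 0.6087)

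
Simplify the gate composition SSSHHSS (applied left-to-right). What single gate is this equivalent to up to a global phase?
S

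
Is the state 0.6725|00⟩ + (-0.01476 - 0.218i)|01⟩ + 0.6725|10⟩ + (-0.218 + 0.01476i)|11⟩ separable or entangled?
Entangled

Writing the state as a|00⟩ + b|01⟩ + c|10⟩ + d|11⟩, it is a product state iff ad − bc = 0.
Here (a, b, c, d) = (0.6725, (-0.01476 - 0.218i), 0.6725, (-0.218 + 0.01476i)): ad − bc = (0.6725)(-0.218 + 0.01476i) − (-0.01476 - 0.218i)(0.6725) = (-0.1367 + 0.1565i) ≠ 0, so the state is entangled.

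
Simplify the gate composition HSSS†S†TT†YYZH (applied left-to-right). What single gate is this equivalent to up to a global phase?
X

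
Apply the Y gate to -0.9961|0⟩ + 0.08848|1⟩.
-0.08848i|0⟩ - 0.9961i|1⟩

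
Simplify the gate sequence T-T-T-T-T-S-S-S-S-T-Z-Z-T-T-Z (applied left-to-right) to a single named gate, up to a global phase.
Z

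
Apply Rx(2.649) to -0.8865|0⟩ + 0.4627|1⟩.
(-0.2161 - 0.4487i)|0⟩ + (0.1128 + 0.8597i)|1⟩

Rx(2.649) = [[cos(θ/2), −i·sin(θ/2)], [−i·sin(θ/2), cos(θ/2)]]; θ = 2.649, cos(θ/2) ≈ 0.243814, sin(θ/2) ≈ 0.969822.
With a = amp(|0⟩) = -0.8865 and b = amp(|1⟩) = 0.4627:
new amp(|0⟩) = (0.243814)·a + (-0.969822i)·b = (-0.2161 - 0.4487i)
new amp(|1⟩) = (-0.969822i)·a + (0.243814)·b = (0.1128 + 0.8597i)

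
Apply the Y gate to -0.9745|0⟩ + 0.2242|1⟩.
-0.2242i|0⟩ - 0.9745i|1⟩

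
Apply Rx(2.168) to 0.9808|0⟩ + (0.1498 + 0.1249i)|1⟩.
(0.5692 - 0.1324i)|0⟩ + (0.07008 - 0.8084i)|1⟩

Rx(2.168) = [[cos(θ/2), −i·sin(θ/2)], [−i·sin(θ/2), cos(θ/2)]]; θ = 2.168, cos(θ/2) ≈ 0.467797, sin(θ/2) ≈ 0.883836.
With a = amp(|0⟩) = 0.9808 and b = amp(|1⟩) = (0.1498 + 0.1249i):
new amp(|0⟩) = (0.467797)·a + (-0.883836i)·b = (0.5692 - 0.1324i)
new amp(|1⟩) = (-0.883836i)·a + (0.467797)·b = (0.07008 - 0.8084i)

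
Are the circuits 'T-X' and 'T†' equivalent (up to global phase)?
No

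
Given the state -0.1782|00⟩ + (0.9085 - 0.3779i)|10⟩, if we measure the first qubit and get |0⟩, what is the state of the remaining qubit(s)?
-|0⟩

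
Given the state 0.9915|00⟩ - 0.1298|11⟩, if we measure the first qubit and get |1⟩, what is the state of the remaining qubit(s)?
-|1⟩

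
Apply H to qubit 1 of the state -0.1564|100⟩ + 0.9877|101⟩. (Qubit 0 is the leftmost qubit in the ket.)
-0.1106|100⟩ + 0.6984|101⟩ - 0.1106|110⟩ + 0.6984|111⟩

H on qubit 1 mixes each pair of kets that differ only in qubit 1: amplitudes (a, b) of (|…0…⟩, |…1…⟩) become ((a + b)/√2, (a − b)/√2). Kets absent from the input have amplitude 0.
(|100⟩, |110⟩): (a, b) = (-0.1564, 0) → (-0.1106, -0.1106)
(|101⟩, |111⟩): (a, b) = (0.9877, 0) → (0.6984, 0.6984)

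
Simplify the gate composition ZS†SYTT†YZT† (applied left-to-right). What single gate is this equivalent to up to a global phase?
T†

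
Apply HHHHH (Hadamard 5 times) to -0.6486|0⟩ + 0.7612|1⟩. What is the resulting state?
0.07962|0⟩ - 0.9969|1⟩

H² = I, so H^5 = H: a single Hadamard. With (a, b) = (-0.6486, 0.7612), H gives ((a + b)/√2, (a − b)/√2) = (0.07962, -0.9969).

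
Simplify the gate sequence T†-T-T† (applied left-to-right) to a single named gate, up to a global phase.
T†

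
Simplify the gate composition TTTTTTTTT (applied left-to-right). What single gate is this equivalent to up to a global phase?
T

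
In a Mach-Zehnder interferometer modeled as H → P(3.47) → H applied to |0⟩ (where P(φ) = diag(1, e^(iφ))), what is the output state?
(0.02672 - 0.1613i)|0⟩ + (0.9733 + 0.1613i)|1⟩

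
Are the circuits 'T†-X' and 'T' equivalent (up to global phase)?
No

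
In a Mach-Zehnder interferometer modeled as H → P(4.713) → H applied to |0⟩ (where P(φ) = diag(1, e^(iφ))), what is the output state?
(0.5003 - 0.5i)|0⟩ + (0.4997 + 0.5i)|1⟩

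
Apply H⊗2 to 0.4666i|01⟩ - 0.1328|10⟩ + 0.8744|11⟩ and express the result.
(0.3708 + 0.2333i)|00⟩ + (-0.5036 - 0.2333i)|01⟩ + (-0.3708 + 0.2333i)|10⟩ + (0.5036 - 0.2333i)|11⟩

H⊗2 gives amp(|y⟩) = (1/2) Σ_x (−1)^(x·y) amp(|x⟩), where x·y is the number of positions in which both x and y have a 1.
|00⟩: (0.4666i - 0.1328 + 0.8744)/2 = (0.3708 + 0.2333i)
|01⟩: (-0.4666i - 0.1328 - 0.8744)/2 = (-0.5036 - 0.2333i)
|10⟩: (0.4666i + 0.1328 - 0.8744)/2 = (-0.3708 + 0.2333i)
|11⟩: (-0.4666i + 0.1328 + 0.8744)/2 = (0.5036 - 0.2333i)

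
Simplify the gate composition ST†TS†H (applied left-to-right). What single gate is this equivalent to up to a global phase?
H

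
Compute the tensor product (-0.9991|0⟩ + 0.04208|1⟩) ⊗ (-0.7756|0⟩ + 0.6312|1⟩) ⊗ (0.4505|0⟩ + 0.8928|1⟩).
0.3491|000⟩ + 0.6918|001⟩ - 0.2841|010⟩ - 0.563|011⟩ - 0.0147|100⟩ - 0.02914|101⟩ + 0.01197|110⟩ + 0.02371|111⟩

amp(|b₁b₂…⟩) = product of the factor amplitudes for bits b₁, b₂, …; only kets whose every factor amplitude is nonzero survive.
|000⟩: (-0.9991)(-0.7756)(0.4505) = 0.3491
|001⟩: (-0.9991)(-0.7756)(0.8928) = 0.6918
|010⟩: (-0.9991)(0.6312)(0.4505) = -0.2841
|011⟩: (-0.9991)(0.6312)(0.8928) = -0.563
|100⟩: (0.04208)(-0.7756)(0.4505) = -0.0147
|101⟩: (0.04208)(-0.7756)(0.8928) = -0.02914
|110⟩: (0.04208)(0.6312)(0.4505) = 0.01197
|111⟩: (0.04208)(0.6312)(0.8928) = 0.02371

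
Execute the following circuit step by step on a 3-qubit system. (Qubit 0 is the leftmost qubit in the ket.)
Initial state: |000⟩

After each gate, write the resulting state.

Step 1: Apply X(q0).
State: |100⟩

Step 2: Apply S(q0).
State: i|100⟩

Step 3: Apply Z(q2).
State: i|100⟩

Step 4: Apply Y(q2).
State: -|101⟩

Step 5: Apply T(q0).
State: (-1/√2 - (1/√2)i)|101⟩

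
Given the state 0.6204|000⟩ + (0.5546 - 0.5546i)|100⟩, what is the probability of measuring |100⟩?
0.6152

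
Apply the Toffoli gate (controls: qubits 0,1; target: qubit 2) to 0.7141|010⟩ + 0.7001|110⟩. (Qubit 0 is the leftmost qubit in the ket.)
0.7141|010⟩ + 0.7001|111⟩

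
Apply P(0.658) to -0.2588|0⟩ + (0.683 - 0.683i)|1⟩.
-0.2588|0⟩ + (0.9581 - 0.1227i)|1⟩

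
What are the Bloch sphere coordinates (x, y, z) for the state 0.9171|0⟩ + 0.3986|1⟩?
(0.7311, 0, 0.6822)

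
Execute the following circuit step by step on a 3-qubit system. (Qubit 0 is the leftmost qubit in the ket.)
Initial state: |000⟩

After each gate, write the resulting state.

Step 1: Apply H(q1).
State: 1/√2|000⟩ + 1/√2|010⟩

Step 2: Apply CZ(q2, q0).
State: 1/√2|000⟩ + 1/√2|010⟩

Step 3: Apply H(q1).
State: |000⟩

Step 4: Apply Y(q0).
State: i|100⟩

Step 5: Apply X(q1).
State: i|110⟩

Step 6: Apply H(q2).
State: (1/√2)i|110⟩ + (1/√2)i|111⟩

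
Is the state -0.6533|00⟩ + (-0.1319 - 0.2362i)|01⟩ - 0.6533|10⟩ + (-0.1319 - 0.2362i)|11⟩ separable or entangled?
Separable

Writing the state as a|00⟩ + b|01⟩ + c|10⟩ + d|11⟩, it is a product state iff ad − bc = 0.
Here (a, b, c, d) = (-0.6533, (-0.1319 - 0.2362i), -0.6533, (-0.1319 - 0.2362i)): ad − bc = (-0.6533)(-0.1319 - 0.2362i) − (-0.1319 - 0.2362i)(-0.6533) = 0, so the state is separable.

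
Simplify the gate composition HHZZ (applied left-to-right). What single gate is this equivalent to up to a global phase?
I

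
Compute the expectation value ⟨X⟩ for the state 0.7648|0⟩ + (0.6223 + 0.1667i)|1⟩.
0.9519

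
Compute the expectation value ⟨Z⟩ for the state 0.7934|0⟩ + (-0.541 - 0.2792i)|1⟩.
0.2588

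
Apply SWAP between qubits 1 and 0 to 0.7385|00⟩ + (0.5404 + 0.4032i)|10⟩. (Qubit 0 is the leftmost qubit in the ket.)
0.7385|00⟩ + (0.5404 + 0.4032i)|01⟩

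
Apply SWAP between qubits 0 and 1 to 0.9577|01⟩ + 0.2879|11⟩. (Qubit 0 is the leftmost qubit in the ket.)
0.9577|10⟩ + 0.2879|11⟩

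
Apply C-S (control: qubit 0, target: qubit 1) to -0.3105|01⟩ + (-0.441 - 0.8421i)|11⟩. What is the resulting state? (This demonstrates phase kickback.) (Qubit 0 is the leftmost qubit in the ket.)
-0.3105|01⟩ + (0.8421 - 0.441i)|11⟩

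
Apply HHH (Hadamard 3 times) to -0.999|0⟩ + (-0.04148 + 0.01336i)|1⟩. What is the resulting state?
(-0.7357 + 0.009447i)|0⟩ + (-0.6771 - 0.009447i)|1⟩

H² = I, so H^3 = H: a single Hadamard. With (a, b) = (-0.999, (-0.04148 + 0.01336i)), H gives ((a + b)/√2, (a − b)/√2) = ((-0.7357 + 0.009447i), (-0.6771 - 0.009447i)).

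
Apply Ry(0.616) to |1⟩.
-0.3032|0⟩ + 0.9529|1⟩

Ry(0.616) = [[cos(θ/2), −sin(θ/2)], [sin(θ/2), cos(θ/2)]]; θ = 0.616, cos(θ/2) ≈ 0.952942, sin(θ/2) ≈ 0.303153.
With a = amp(|0⟩) = 0 and b = amp(|1⟩) = 1:
new amp(|0⟩) = (0.952942)·a + (-0.303153)·b = -0.3032
new amp(|1⟩) = (0.303153)·a + (0.952942)·b = 0.9529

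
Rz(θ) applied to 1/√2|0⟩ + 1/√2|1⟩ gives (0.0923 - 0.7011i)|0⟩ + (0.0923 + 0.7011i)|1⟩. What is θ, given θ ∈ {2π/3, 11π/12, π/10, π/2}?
11π/12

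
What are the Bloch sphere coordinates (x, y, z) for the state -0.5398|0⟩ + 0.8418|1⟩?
(-0.9088, 0, -0.4172)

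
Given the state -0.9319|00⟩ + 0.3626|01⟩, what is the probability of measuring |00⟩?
0.8684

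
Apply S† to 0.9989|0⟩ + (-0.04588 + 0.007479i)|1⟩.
0.9989|0⟩ + (0.007479 + 0.04588i)|1⟩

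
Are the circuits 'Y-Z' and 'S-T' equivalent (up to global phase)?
No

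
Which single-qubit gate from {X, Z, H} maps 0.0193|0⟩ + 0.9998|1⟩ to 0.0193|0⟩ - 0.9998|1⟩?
Z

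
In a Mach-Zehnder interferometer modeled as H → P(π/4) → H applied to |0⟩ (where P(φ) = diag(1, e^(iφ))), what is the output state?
(0.8536 + (1/√8)i)|0⟩ + (0.1464 - (1/√8)i)|1⟩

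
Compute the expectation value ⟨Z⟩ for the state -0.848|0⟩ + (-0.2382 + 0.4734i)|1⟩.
0.4383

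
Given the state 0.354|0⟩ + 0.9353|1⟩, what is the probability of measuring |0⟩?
0.1253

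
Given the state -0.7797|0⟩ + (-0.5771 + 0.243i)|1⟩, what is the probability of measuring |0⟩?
0.6079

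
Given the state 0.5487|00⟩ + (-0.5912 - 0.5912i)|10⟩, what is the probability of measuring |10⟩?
0.699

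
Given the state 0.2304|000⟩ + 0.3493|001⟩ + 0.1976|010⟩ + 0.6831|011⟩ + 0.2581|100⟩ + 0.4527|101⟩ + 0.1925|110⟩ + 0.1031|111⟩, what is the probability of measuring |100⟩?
0.06662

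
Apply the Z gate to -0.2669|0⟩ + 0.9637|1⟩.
-0.2669|0⟩ - 0.9637|1⟩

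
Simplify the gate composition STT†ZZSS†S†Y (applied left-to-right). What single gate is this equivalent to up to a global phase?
Y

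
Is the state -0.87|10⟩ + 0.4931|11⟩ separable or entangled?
Separable

Writing the state as a|00⟩ + b|01⟩ + c|10⟩ + d|11⟩, it is a product state iff ad − bc = 0.
Here (a, b, c, d) = (0, 0, -0.87, 0.4931): ad − bc = (0)(0.4931) − (0)(-0.87) = 0, so the state is separable.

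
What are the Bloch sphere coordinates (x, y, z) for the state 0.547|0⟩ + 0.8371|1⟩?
(0.9158, 0, -0.4015)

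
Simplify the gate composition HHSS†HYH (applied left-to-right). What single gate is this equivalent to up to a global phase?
Y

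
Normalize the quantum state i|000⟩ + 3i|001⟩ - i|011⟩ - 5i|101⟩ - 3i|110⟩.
0.1491i|000⟩ + (1/√5)i|001⟩ - 0.1491i|011⟩ - 0.7454i|101⟩ - (1/√5)i|110⟩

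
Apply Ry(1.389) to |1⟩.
-0.64|0⟩ + 0.7684|1⟩

Ry(1.389) = [[cos(θ/2), −sin(θ/2)], [sin(θ/2), cos(θ/2)]]; θ = 1.389, cos(θ/2) ≈ 0.768374, sin(θ/2) ≈ 0.640001.
With a = amp(|0⟩) = 0 and b = amp(|1⟩) = 1:
new amp(|0⟩) = (0.768374)·a + (-0.640001)·b = -0.64
new amp(|1⟩) = (0.640001)·a + (0.768374)·b = 0.7684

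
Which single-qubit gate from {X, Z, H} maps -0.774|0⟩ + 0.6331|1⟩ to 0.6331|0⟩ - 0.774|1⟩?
X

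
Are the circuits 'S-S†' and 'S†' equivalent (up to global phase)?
No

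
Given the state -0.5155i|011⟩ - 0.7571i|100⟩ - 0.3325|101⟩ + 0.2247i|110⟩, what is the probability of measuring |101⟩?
0.1106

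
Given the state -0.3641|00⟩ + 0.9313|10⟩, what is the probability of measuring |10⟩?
0.8673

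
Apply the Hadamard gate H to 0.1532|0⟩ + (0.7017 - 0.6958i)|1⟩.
(0.6045 - 0.492i)|0⟩ + (-0.3878 + 0.492i)|1⟩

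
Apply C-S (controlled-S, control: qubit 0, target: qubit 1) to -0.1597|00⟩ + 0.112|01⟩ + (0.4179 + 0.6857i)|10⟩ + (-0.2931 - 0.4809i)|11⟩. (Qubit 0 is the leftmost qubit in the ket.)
-0.1597|00⟩ + 0.112|01⟩ + (0.4179 + 0.6857i)|10⟩ + (0.4809 - 0.2931i)|11⟩

C-S leaves the control-|0⟩ kets |00⟩, |01⟩ unchanged and applies S to qubit 1 on the control-|1⟩ pair (|10⟩, |11⟩).
S = [[1, 0], [0, i]].
With a = amp(|10⟩) = (0.4179 + 0.6857i) and b = amp(|11⟩) = (-0.2931 - 0.4809i):
new amp(|10⟩) = (1)·a = (0.4179 + 0.6857i)
new amp(|11⟩) = (i)·b = (0.4809 - 0.2931i)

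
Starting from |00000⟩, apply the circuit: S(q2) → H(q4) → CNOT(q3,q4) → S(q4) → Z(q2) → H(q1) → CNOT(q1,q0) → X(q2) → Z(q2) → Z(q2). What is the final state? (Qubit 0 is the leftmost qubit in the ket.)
1/2|00100⟩ + (1/2)i|00101⟩ + 1/2|11100⟩ + (1/2)i|11101⟩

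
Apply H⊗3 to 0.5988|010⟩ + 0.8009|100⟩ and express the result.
0.4949|000⟩ + 0.4949|001⟩ + 0.07145|010⟩ + 0.07145|011⟩ - 0.07145|100⟩ - 0.07145|101⟩ - 0.4949|110⟩ - 0.4949|111⟩

H⊗3 gives amp(|y⟩) = (1/2√2) Σ_x (−1)^(x·y) amp(|x⟩), where x·y is the number of positions in which both x and y have a 1.
|000⟩: (0.5988 + 0.8009)/(2√2) = 0.4949
|001⟩: (0.5988 + 0.8009)/(2√2) = 0.4949
|010⟩: (-0.5988 + 0.8009)/(2√2) = 0.07145
|011⟩: (-0.5988 + 0.8009)/(2√2) = 0.07145
|100⟩: (0.5988 - 0.8009)/(2√2) = -0.07145
|101⟩: (0.5988 - 0.8009)/(2√2) = -0.07145
|110⟩: (-0.5988 - 0.8009)/(2√2) = -0.4949
|111⟩: (-0.5988 - 0.8009)/(2√2) = -0.4949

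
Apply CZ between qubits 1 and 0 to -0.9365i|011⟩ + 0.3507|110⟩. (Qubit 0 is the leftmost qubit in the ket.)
-0.9365i|011⟩ - 0.3507|110⟩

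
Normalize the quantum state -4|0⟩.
-|0⟩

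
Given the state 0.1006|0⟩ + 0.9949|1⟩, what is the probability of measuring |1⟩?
0.9898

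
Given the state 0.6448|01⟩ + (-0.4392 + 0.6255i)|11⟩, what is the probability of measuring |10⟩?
0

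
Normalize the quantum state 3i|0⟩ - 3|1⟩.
(1/√2)i|0⟩ - 1/√2|1⟩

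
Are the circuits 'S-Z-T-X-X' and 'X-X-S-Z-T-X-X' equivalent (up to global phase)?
Yes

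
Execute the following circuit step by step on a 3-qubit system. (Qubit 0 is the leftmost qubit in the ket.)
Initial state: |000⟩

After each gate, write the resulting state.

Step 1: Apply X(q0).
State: |100⟩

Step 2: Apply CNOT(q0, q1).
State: |110⟩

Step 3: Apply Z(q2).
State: |110⟩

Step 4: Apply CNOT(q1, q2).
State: |111⟩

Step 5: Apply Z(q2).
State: -|111⟩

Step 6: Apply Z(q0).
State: |111⟩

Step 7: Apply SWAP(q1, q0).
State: |111⟩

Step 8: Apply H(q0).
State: 1/√2|011⟩ - 1/√2|111⟩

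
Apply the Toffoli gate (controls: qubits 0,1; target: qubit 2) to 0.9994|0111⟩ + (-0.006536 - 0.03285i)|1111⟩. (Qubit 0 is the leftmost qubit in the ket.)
0.9994|0111⟩ + (-0.006536 - 0.03285i)|1101⟩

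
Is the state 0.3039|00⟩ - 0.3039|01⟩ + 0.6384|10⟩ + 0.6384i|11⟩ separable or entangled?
Entangled

Writing the state as a|00⟩ + b|01⟩ + c|10⟩ + d|11⟩, it is a product state iff ad − bc = 0.
Here (a, b, c, d) = (0.3039, -0.3039, 0.6384, 0.6384i): ad − bc = (0.3039)(0.6384i) − (-0.3039)(0.6384) = (0.194 + 0.194i) ≠ 0, so the state is entangled.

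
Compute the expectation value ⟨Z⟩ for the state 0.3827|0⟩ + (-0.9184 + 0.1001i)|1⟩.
-0.707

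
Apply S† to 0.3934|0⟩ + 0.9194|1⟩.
0.3934|0⟩ - 0.9194i|1⟩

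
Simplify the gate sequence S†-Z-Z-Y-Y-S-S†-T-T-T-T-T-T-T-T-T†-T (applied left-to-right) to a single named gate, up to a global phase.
S†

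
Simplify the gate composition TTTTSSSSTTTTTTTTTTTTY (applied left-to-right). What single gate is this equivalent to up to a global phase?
Y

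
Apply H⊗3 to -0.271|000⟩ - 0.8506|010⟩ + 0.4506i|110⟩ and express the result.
(-0.3965 + 0.1593i)|000⟩ + (-0.3965 + 0.1593i)|001⟩ + (0.2049 - 0.1593i)|010⟩ + (0.2049 - 0.1593i)|011⟩ + (-0.3965 - 0.1593i)|100⟩ + (-0.3965 - 0.1593i)|101⟩ + (0.2049 + 0.1593i)|110⟩ + (0.2049 + 0.1593i)|111⟩

H⊗3 gives amp(|y⟩) = (1/2√2) Σ_x (−1)^(x·y) amp(|x⟩), where x·y is the number of positions in which both x and y have a 1.
|000⟩: (-0.271 - 0.8506 + 0.4506i)/(2√2) = (-0.3965 + 0.1593i)
|001⟩: (-0.271 - 0.8506 + 0.4506i)/(2√2) = (-0.3965 + 0.1593i)
|010⟩: (-0.271 + 0.8506 - 0.4506i)/(2√2) = (0.2049 - 0.1593i)
|011⟩: (-0.271 + 0.8506 - 0.4506i)/(2√2) = (0.2049 - 0.1593i)
|100⟩: (-0.271 - 0.8506 - 0.4506i)/(2√2) = (-0.3965 - 0.1593i)
|101⟩: (-0.271 - 0.8506 - 0.4506i)/(2√2) = (-0.3965 - 0.1593i)
|110⟩: (-0.271 + 0.8506 + 0.4506i)/(2√2) = (0.2049 + 0.1593i)
|111⟩: (-0.271 + 0.8506 + 0.4506i)/(2√2) = (0.2049 + 0.1593i)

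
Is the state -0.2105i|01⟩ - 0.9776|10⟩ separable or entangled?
Entangled

Writing the state as a|00⟩ + b|01⟩ + c|10⟩ + d|11⟩, it is a product state iff ad − bc = 0.
Here (a, b, c, d) = (0, -0.2105i, -0.9776, 0): ad − bc = (0)(0) − (-0.2105i)(-0.9776) = -0.2058i ≠ 0, so the state is entangled.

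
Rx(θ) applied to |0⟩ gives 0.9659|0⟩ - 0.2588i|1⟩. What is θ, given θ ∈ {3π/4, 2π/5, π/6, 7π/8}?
π/6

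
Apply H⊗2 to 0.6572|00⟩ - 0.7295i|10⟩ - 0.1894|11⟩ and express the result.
(0.2339 - 0.3648i)|00⟩ + (0.4233 - 0.3648i)|01⟩ + (0.4233 + 0.3648i)|10⟩ + (0.2339 + 0.3648i)|11⟩

H⊗2 gives amp(|y⟩) = (1/2) Σ_x (−1)^(x·y) amp(|x⟩), where x·y is the number of positions in which both x and y have a 1.
|00⟩: (0.6572 - 0.7295i - 0.1894)/2 = (0.2339 - 0.3648i)
|01⟩: (0.6572 - 0.7295i + 0.1894)/2 = (0.4233 - 0.3648i)
|10⟩: (0.6572 + 0.7295i + 0.1894)/2 = (0.4233 + 0.3648i)
|11⟩: (0.6572 + 0.7295i - 0.1894)/2 = (0.2339 + 0.3648i)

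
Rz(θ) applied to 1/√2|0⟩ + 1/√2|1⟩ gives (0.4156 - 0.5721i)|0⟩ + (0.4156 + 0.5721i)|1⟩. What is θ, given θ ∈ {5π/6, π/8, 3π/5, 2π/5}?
3π/5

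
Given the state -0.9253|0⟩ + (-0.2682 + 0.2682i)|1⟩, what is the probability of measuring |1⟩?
0.1439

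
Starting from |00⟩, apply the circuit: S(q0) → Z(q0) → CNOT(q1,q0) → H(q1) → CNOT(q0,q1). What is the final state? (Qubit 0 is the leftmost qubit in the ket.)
1/√2|00⟩ + 1/√2|01⟩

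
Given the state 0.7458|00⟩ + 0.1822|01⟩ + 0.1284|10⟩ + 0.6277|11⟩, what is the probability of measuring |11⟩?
0.394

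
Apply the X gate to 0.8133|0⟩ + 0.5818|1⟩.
0.5818|0⟩ + 0.8133|1⟩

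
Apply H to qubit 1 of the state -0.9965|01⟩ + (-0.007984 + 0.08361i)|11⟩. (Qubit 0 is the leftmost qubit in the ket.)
-0.7046|00⟩ + 0.7046|01⟩ + (-0.005646 + 0.05912i)|10⟩ + (0.005646 - 0.05912i)|11⟩

H on qubit 1 mixes each pair of kets that differ only in qubit 1: amplitudes (a, b) of (|…0…⟩, |…1…⟩) become ((a + b)/√2, (a − b)/√2). Kets absent from the input have amplitude 0.
(|00⟩, |01⟩): (a, b) = (0, -0.9965) → (-0.7046, 0.7046)
(|10⟩, |11⟩): (a, b) = (0, (-0.007984 + 0.08361i)) → ((-0.005646 + 0.05912i), (0.005646 - 0.05912i))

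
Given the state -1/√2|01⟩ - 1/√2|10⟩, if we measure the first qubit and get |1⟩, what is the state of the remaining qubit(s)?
-|0⟩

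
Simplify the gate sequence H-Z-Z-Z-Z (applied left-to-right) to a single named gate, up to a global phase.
H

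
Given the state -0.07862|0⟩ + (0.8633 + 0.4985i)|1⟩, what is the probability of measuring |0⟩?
0.006181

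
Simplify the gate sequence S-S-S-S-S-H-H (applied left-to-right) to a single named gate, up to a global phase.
S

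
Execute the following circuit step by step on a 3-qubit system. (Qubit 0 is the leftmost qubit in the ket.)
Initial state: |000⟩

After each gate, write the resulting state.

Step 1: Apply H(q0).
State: 1/√2|000⟩ + 1/√2|100⟩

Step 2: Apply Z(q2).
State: 1/√2|000⟩ + 1/√2|100⟩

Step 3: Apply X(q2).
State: 1/√2|001⟩ + 1/√2|101⟩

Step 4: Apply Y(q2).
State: -(1/√2)i|000⟩ - (1/√2)i|100⟩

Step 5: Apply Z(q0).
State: -(1/√2)i|000⟩ + (1/√2)i|100⟩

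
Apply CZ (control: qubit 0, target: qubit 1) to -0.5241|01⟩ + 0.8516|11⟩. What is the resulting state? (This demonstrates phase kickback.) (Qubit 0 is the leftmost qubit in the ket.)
-0.5241|01⟩ - 0.8516|11⟩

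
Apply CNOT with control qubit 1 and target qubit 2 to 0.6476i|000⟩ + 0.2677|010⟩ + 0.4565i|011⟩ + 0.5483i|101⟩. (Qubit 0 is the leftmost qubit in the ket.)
0.6476i|000⟩ + 0.4565i|010⟩ + 0.2677|011⟩ + 0.5483i|101⟩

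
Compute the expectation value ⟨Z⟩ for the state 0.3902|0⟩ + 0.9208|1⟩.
-0.6956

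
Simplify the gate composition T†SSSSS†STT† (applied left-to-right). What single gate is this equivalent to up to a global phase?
T†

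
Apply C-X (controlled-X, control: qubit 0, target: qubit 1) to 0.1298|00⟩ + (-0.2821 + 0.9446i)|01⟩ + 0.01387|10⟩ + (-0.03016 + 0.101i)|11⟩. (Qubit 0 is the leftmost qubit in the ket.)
0.1298|00⟩ + (-0.2821 + 0.9446i)|01⟩ + (-0.03016 + 0.101i)|10⟩ + 0.01387|11⟩

C-X leaves the control-|0⟩ kets |00⟩, |01⟩ unchanged and applies X to qubit 1 on the control-|1⟩ pair (|10⟩, |11⟩).
X = [[0, 1], [1, 0]].
With a = amp(|10⟩) = 0.01387 and b = amp(|11⟩) = (-0.03016 + 0.101i):
new amp(|10⟩) = (1)·b = (-0.03016 + 0.101i)
new amp(|11⟩) = (1)·a = 0.01387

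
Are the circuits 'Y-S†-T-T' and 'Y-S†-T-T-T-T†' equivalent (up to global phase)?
Yes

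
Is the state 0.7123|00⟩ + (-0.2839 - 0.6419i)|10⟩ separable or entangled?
Separable

Writing the state as a|00⟩ + b|01⟩ + c|10⟩ + d|11⟩, it is a product state iff ad − bc = 0.
Here (a, b, c, d) = (0.7123, 0, (-0.2839 - 0.6419i), 0): ad − bc = (0.7123)(0) − (0)(-0.2839 - 0.6419i) = 0, so the state is separable.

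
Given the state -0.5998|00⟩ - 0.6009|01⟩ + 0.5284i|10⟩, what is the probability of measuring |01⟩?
0.3611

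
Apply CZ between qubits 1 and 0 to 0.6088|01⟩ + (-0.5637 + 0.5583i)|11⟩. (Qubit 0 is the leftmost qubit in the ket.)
0.6088|01⟩ + (0.5637 - 0.5583i)|11⟩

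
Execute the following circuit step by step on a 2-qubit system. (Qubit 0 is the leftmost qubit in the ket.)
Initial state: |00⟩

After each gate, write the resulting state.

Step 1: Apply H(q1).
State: 1/√2|00⟩ + 1/√2|01⟩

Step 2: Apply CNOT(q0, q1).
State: 1/√2|00⟩ + 1/√2|01⟩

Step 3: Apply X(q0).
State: 1/√2|10⟩ + 1/√2|11⟩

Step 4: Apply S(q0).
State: (1/√2)i|10⟩ + (1/√2)i|11⟩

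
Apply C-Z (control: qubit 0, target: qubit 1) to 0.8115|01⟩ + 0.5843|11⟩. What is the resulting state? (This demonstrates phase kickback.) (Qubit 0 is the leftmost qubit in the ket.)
0.8115|01⟩ - 0.5843|11⟩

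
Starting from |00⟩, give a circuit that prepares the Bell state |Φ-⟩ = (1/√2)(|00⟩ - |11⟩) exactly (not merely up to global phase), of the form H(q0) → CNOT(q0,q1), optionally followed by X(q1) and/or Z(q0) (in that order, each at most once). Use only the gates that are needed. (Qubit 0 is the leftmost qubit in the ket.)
H(q0) → CNOT(q0,q1) → Z(q0)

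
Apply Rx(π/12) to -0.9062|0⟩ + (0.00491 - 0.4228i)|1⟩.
(-0.9536 - 0.0006409i)|0⟩ + (0.004868 - 0.3009i)|1⟩

Rx(π/12) = [[cos(θ/2), −i·sin(θ/2)], [−i·sin(θ/2), cos(θ/2)]]; θ = π/12, cos(θ/2) ≈ 0.991445, sin(θ/2) ≈ 0.130526.
With a = amp(|0⟩) = -0.9062 and b = amp(|1⟩) = (0.00491 - 0.4228i):
new amp(|0⟩) = (0.991445)·a + (-0.130526i)·b = (-0.9536 - 0.0006409i)
new amp(|1⟩) = (-0.130526i)·a + (0.991445)·b = (0.004868 - 0.3009i)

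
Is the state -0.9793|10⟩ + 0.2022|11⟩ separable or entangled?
Separable

Writing the state as a|00⟩ + b|01⟩ + c|10⟩ + d|11⟩, it is a product state iff ad − bc = 0.
Here (a, b, c, d) = (0, 0, -0.9793, 0.2022): ad − bc = (0)(0.2022) − (0)(-0.9793) = 0, so the state is separable.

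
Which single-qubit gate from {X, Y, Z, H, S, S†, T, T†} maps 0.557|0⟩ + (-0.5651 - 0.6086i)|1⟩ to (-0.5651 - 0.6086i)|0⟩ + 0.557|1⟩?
X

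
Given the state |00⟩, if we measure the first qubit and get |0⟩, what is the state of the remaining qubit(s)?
|0⟩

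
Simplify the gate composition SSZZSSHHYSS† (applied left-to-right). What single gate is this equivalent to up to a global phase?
Y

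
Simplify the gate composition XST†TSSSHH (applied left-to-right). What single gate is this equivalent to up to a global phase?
X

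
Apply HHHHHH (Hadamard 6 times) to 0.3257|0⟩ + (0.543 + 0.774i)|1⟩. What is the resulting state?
0.3257|0⟩ + (0.543 + 0.774i)|1⟩

H² = I, so an even number of Hadamards cancels: H^6 = I and the state is unchanged.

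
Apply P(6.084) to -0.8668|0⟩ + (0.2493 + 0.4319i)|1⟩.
-0.8668|0⟩ + (0.3298 + 0.374i)|1⟩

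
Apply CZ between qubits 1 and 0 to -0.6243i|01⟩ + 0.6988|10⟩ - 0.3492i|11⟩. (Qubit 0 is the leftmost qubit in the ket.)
-0.6243i|01⟩ + 0.6988|10⟩ + 0.3492i|11⟩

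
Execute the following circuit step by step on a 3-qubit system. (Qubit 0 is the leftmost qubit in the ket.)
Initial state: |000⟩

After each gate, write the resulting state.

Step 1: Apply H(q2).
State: 1/√2|000⟩ + 1/√2|001⟩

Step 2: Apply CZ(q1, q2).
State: 1/√2|000⟩ + 1/√2|001⟩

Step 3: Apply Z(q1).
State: 1/√2|000⟩ + 1/√2|001⟩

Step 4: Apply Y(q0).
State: (1/√2)i|100⟩ + (1/√2)i|101⟩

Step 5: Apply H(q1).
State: (1/2)i|100⟩ + (1/2)i|101⟩ + (1/2)i|110⟩ + (1/2)i|111⟩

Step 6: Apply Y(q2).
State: 1/2|100⟩ - 1/2|101⟩ + 1/2|110⟩ - 1/2|111⟩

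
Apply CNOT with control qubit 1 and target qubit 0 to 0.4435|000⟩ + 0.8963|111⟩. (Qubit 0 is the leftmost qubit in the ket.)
0.4435|000⟩ + 0.8963|011⟩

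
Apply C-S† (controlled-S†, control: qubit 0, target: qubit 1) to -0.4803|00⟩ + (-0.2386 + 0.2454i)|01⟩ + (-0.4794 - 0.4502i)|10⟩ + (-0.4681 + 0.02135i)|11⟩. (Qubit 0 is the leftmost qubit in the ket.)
-0.4803|00⟩ + (-0.2386 + 0.2454i)|01⟩ + (-0.4794 - 0.4502i)|10⟩ + (0.02135 + 0.4681i)|11⟩

C-S† leaves the control-|0⟩ kets |00⟩, |01⟩ unchanged and applies S† to qubit 1 on the control-|1⟩ pair (|10⟩, |11⟩).
S† = [[1, 0], [0, -i]].
With a = amp(|10⟩) = (-0.4794 - 0.4502i) and b = amp(|11⟩) = (-0.4681 + 0.02135i):
new amp(|10⟩) = (1)·a = (-0.4794 - 0.4502i)
new amp(|11⟩) = (-i)·b = (0.02135 + 0.4681i)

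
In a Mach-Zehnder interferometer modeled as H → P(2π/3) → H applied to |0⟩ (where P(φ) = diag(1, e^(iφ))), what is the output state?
(0.25 + 0.433i)|0⟩ + (0.75 - 0.433i)|1⟩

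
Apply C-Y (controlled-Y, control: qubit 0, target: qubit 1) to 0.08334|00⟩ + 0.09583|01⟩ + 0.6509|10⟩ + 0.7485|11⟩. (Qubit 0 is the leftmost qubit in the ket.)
0.08334|00⟩ + 0.09583|01⟩ - 0.7485i|10⟩ + 0.6509i|11⟩

C-Y leaves the control-|0⟩ kets |00⟩, |01⟩ unchanged and applies Y to qubit 1 on the control-|1⟩ pair (|10⟩, |11⟩).
Y = [[0, -i], [i, 0]].
With a = amp(|10⟩) = 0.6509 and b = amp(|11⟩) = 0.7485:
new amp(|10⟩) = (-i)·b = -0.7485i
new amp(|11⟩) = (i)·a = 0.6509i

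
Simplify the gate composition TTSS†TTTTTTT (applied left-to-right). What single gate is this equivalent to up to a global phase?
T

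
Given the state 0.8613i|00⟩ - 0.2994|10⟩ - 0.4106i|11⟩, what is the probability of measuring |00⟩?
0.7418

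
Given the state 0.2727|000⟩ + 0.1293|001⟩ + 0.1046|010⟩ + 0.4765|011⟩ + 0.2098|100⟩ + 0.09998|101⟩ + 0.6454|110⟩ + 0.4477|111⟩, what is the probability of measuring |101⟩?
0.009996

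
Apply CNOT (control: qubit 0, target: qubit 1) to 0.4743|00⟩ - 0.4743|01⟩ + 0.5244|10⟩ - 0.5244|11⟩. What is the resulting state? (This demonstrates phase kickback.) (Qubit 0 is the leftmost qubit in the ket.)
0.4743|00⟩ - 0.4743|01⟩ - 0.5244|10⟩ + 0.5244|11⟩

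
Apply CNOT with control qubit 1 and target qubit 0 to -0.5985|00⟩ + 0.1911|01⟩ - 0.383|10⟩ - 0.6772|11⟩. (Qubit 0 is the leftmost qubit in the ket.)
-0.5985|00⟩ - 0.6772|01⟩ - 0.383|10⟩ + 0.1911|11⟩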